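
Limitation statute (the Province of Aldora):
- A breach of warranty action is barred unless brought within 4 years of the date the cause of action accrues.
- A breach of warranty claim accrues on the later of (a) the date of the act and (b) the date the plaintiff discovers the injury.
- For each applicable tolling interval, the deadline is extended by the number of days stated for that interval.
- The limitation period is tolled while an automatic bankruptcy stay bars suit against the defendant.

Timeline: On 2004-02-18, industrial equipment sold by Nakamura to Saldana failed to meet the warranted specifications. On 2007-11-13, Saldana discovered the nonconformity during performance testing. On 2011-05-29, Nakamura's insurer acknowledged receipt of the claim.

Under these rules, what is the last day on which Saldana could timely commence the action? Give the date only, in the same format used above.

2011-11-13

Taking the later of the act (2004-02-18) and discovery (2007-11-13), the claim accrued on 2007-11-13.
The untolled deadline — 4 years after 2007-11-13 — is 2011-11-13.
None of the other events listed affects the running of the period under the stated rules.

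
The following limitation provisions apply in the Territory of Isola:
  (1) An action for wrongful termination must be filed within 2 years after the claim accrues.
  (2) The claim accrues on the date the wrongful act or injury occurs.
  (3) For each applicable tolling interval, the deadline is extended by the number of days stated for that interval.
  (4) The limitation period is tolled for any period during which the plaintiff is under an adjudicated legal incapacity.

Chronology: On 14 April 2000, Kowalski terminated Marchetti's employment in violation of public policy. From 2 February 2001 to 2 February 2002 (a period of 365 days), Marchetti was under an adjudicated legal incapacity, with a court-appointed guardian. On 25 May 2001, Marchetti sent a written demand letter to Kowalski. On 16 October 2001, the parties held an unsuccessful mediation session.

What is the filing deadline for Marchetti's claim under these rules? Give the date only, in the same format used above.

The claim accrued on 14 April 2000, when the wrongful act occurred.
Adding the 2 years base period to 14 April 2000 gives a deadline of 14 April 2002, before any tolling.
The plaintiff's legal incapacity from 2 February 2001 to 2 February 2002 tolled the period for 365 days, extending the deadline to 14 April 2003.
Nothing else in the chronology tolls or restarts the period.

14 April 2003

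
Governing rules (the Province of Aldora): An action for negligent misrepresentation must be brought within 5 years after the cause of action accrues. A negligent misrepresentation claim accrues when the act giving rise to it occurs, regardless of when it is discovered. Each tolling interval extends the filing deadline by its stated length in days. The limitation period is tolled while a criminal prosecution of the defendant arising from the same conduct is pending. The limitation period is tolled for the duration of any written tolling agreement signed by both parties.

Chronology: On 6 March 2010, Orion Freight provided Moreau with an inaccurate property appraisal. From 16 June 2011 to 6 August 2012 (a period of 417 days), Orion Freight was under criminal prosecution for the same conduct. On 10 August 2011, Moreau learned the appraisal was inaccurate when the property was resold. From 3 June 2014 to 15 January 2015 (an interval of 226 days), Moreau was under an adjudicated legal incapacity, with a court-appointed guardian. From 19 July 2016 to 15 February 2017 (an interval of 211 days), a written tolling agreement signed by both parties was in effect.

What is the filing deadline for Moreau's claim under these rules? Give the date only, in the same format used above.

26 April 2016

Because the rule ties accrual to occurrence, the claim accrued on 6 March 2010, not on the 10 August 2011 discovery date.
The untolled deadline — 5 years after 6 March 2010 — is 6 March 2015.
The period was tolled for 417 days by the pending criminal prosecution (16 June 2011 to 6 August 2012), pushing the deadline to 26 April 2016.
The written tolling agreement from 19 July 2016 to 15 February 2017 began after the period had already run on 26 April 2016, so it has no tolling effect.
No stated provision tolls the period for the plaintiff's incapacity, so the interval from 3 June 2014 to 15 January 2015 has no effect on the deadline.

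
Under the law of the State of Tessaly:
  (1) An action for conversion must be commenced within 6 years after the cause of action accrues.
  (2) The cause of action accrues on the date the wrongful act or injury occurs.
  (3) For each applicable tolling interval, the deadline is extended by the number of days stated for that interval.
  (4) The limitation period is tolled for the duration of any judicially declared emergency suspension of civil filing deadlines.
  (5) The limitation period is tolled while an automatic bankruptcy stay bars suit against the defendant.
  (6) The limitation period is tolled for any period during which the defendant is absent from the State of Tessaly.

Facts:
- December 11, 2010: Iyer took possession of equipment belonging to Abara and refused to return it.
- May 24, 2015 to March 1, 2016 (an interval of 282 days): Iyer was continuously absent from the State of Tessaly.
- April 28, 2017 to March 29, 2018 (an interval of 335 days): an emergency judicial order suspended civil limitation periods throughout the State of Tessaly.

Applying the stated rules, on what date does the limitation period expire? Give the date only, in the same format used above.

August 20, 2018

The limitation period began to run on December 11, 2010.
6 years from December 11, 2010 is December 11, 2016.
The defendant's absence from the jurisdiction from May 24, 2015 to March 1, 2016 tolled the period for 282 days, extending the deadline to September 19, 2017.
The emergency suspension of filing deadlines from April 28, 2017 to March 29, 2018 tolled the period for 335 days, extending the deadline to August 20, 2018.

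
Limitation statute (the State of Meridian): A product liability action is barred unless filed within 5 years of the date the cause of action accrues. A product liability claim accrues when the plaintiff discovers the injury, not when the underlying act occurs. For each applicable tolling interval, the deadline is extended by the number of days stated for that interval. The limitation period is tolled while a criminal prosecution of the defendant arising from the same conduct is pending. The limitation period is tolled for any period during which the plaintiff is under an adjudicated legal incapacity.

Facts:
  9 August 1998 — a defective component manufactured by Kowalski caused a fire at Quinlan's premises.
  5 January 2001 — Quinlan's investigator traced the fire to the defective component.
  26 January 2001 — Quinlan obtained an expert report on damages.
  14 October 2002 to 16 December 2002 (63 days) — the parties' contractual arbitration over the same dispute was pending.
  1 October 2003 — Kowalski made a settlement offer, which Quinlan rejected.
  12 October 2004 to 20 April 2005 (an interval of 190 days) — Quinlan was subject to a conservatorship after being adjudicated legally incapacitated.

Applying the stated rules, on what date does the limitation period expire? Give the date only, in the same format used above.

Accrual is tied to discovery, so the period began on 5 January 2001 rather than on 9 August 1998 when the act occurred.
The untolled deadline — 5 years after 5 January 2001 — is 5 January 2006.
Because the plaintiff's legal incapacity ran from 12 October 2004 to 20 April 2005, the deadline is extended by 190 days to 14 July 2006.
Although a pending arbitration ran from 14 October 2002 to 16 December 2002, the stated rules do not make that a tolling event, so it is disregarded.
The other events in the timeline have no effect on the limitation period under the stated rules.

14 July 2006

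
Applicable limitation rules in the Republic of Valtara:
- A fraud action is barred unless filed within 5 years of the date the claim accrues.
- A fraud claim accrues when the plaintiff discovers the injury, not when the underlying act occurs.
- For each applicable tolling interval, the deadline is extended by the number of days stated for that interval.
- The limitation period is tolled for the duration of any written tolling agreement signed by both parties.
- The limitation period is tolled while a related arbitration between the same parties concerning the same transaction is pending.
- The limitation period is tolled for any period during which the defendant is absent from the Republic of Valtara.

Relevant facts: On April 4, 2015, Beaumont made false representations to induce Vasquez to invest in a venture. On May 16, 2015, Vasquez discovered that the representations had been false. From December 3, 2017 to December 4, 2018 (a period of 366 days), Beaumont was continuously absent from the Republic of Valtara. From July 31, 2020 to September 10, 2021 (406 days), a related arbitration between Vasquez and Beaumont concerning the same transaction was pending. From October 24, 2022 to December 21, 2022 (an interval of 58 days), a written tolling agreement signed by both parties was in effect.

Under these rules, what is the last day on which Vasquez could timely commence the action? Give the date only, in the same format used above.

June 27, 2022

Under the discovery rule, the claim accrued on May 16, 2015, when Vasquez discovered the injury — not on the April 4, 2015 date of the underlying act.
Adding the 5 years base period to May 16, 2015 gives a deadline of May 16, 2020, before any tolling.
The defendant's absence from the jurisdiction from December 3, 2017 to December 4, 2018 tolled the period for 366 days, extending the deadline to May 17, 2021.
The pending related arbitration from July 31, 2020 to September 10, 2021 tolled the period for 406 days, extending the deadline to June 27, 2022.
The written tolling agreement from October 24, 2022 to December 21, 2022 began after the period had already run on June 27, 2022, so it has no tolling effect.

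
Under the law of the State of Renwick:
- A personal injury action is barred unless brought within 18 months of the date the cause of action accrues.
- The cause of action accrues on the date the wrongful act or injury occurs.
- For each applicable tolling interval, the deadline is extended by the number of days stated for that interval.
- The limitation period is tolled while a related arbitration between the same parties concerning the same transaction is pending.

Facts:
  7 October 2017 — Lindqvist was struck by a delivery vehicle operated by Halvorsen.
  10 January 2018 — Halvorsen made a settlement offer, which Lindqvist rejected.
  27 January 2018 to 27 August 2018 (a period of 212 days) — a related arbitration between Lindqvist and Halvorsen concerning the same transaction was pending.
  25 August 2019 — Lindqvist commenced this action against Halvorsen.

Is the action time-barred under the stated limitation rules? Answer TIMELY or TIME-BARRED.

TIMELY

The limitation period began to run on 7 October 2017.
18 months from 7 October 2017 is 7 April 2019.
The pending related arbitration from 27 January 2018 to 27 August 2018 tolled the period for 212 days, extending the deadline to 5 November 2019.
Nothing else in the chronology tolls or restarts the period.
Lindqvist filed on 25 August 2019, before the 5 November 2019 deadline, so the action is timely.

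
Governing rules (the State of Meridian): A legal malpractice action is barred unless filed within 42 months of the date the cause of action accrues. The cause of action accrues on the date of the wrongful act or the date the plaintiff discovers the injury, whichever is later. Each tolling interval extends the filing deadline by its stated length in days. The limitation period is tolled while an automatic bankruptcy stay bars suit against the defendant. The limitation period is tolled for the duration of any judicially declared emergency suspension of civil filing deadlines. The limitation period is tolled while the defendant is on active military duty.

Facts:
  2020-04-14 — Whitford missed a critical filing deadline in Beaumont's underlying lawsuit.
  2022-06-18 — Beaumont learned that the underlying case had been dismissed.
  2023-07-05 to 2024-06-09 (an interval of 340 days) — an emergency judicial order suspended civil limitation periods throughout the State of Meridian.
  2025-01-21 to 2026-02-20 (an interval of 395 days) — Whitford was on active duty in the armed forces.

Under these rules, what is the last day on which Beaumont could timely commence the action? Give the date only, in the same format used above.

Taking the later of the act (2020-04-14) and discovery (2022-06-18), the claim accrued on 2022-06-18.
42 months from 2022-06-18 is 2025-12-18.
Because the emergency suspension of filing deadlines ran from 2023-07-05 to 2024-06-09, the deadline is extended by 340 days to 2026-11-23.
The period was tolled for 395 days by the defendant's active military service (2025-01-21 to 2026-02-20), pushing the deadline to 2027-12-23.

2027-12-23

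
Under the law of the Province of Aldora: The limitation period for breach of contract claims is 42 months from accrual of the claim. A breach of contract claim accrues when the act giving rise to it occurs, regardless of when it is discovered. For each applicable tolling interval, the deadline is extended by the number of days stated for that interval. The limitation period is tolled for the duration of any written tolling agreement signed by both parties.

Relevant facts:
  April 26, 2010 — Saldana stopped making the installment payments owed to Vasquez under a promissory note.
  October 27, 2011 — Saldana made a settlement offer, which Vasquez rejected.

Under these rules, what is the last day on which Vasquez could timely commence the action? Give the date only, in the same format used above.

The limitation period began to run on April 26, 2010.
Adding the 42 months base period to April 26, 2010 gives a deadline of October 26, 2013, before any tolling.
The other events in the timeline have no effect on the limitation period under the stated rules.

October 26, 2013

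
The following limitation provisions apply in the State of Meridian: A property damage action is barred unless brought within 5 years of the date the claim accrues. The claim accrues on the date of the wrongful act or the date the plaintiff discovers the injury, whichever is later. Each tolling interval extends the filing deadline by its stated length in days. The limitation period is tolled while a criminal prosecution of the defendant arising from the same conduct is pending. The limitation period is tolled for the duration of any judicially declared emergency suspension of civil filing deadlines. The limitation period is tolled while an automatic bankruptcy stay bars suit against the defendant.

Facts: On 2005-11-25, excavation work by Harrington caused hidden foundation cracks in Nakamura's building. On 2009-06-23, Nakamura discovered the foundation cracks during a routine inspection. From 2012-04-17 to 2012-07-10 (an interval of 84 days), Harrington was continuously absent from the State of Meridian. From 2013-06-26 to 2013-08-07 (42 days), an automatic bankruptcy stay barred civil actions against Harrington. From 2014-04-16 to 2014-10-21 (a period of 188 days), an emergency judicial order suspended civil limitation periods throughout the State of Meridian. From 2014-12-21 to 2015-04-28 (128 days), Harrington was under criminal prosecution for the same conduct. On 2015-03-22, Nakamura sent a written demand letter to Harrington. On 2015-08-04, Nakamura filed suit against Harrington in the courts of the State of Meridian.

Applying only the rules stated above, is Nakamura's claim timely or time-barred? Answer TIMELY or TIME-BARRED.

Because discovery on 2009-06-23 post-dates the 2005-11-25 act, accrual under the later-of rule falls on 2009-06-23.
5 years from 2009-06-23 is 2014-06-23.
Because the automatic bankruptcy stay ran from 2013-06-26 to 2013-08-07, the deadline is extended by 42 days to 2014-08-04.
The period was tolled for 188 days by the emergency suspension of filing deadlines (2014-04-16 to 2014-10-21), pushing the deadline to 2015-02-08.
The period was tolled for 128 days by the pending criminal prosecution (2014-12-21 to 2015-04-28), pushing the deadline to 2015-06-16.
Although the defendant's absence ran from 2012-04-17 to 2012-07-10, the stated rules do not make that a tolling event, so it is disregarded.
The other events in the timeline have no effect on the limitation period under the stated rules.
Nakamura filed on 2015-08-04, after the 2015-06-16 deadline, so the action is time-barred.

TIME-BARRED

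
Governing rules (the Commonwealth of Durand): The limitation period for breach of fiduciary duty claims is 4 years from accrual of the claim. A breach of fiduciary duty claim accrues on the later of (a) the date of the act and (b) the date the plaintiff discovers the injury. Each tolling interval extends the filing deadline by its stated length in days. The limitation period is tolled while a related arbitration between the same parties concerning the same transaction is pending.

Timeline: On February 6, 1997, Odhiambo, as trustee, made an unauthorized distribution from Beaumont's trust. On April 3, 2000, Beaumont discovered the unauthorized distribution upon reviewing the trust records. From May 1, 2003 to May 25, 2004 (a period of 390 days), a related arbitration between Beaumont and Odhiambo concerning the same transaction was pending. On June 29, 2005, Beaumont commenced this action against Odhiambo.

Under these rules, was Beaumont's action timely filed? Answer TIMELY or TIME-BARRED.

TIME-BARRED

Taking the later of the act (February 6, 1997) and discovery (April 3, 2000), the claim accrued on April 3, 2000.
4 years from April 3, 2000 is April 3, 2004.
The period was tolled for 390 days by the pending related arbitration (May 1, 2003 to May 25, 2004), pushing the deadline to April 28, 2005.
The June 29, 2005 filing falls after the April 28, 2005 deadline; the claim is time-barred.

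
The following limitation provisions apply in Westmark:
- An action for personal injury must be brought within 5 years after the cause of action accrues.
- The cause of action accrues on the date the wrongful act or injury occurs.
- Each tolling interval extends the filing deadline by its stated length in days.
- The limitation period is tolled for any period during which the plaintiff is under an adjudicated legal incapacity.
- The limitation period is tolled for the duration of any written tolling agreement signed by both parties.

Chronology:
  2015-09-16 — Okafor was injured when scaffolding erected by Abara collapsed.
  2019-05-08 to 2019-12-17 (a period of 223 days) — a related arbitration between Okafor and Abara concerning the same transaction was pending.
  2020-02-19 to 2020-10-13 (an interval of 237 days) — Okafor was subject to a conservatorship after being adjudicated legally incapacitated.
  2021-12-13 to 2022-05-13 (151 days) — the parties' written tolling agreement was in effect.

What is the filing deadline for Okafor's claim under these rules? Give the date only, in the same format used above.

The limitation period began to run on 2015-09-16.
The untolled deadline — 5 years after 2015-09-16 — is 2020-09-16.
The plaintiff's legal incapacity from 2020-02-19 to 2020-10-13 tolled the period for 237 days, extending the deadline to 2021-05-11.
By the time the written tolling agreement began on 2021-12-13, the limitation period had already expired on 2021-05-11; that interval cannot revive it.
Although a pending arbitration ran from 2019-05-08 to 2019-12-17, the stated rules do not make that a tolling event, so it is disregarded.

2021-05-11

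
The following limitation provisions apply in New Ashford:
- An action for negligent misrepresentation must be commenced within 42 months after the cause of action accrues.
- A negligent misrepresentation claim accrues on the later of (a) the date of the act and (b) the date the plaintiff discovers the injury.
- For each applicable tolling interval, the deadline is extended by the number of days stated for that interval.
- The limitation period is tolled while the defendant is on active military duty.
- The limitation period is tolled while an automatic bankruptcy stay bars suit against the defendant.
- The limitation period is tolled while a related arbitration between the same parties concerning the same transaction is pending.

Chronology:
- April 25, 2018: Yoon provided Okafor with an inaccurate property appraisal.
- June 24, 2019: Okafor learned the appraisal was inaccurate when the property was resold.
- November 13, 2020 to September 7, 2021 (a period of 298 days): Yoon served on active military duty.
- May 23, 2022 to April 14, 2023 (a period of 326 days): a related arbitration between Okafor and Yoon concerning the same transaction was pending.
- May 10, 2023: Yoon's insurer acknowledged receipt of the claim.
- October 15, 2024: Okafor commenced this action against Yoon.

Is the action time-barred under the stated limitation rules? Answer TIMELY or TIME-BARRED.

TIME-BARRED

The claim accrued on June 24, 2019 — the later of the April 25, 2018 act and the June 24, 2019 discovery.
42 months from June 24, 2019 is December 24, 2022.
The defendant's active military service from November 13, 2020 to September 7, 2021 tolled the period for 298 days, extending the deadline to October 18, 2023.
The period was tolled for 326 days by the pending related arbitration (May 23, 2022 to April 14, 2023), pushing the deadline to September 8, 2024.
The other events in the timeline have no effect on the limitation period under the stated rules.
Okafor filed on October 15, 2024, after the September 8, 2024 deadline, so the action is time-barred.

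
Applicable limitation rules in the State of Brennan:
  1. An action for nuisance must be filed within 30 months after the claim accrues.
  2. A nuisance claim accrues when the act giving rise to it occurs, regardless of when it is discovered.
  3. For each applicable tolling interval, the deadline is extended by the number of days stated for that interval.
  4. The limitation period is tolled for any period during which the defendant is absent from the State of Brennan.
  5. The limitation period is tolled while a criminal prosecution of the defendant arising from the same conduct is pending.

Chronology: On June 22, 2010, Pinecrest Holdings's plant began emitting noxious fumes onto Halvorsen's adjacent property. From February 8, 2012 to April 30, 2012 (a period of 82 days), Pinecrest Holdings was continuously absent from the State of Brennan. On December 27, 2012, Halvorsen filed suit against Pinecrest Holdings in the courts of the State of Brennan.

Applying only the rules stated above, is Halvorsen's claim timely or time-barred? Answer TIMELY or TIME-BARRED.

TIMELY

The limitation period began to run on June 22, 2010.
The untolled deadline — 30 months after June 22, 2010 — is December 22, 2012.
Because the defendant's absence from the jurisdiction ran from February 8, 2012 to April 30, 2012, the deadline is extended by 82 days to March 14, 2013.
Halvorsen filed on December 27, 2012, before the March 14, 2013 deadline, so the action is timely.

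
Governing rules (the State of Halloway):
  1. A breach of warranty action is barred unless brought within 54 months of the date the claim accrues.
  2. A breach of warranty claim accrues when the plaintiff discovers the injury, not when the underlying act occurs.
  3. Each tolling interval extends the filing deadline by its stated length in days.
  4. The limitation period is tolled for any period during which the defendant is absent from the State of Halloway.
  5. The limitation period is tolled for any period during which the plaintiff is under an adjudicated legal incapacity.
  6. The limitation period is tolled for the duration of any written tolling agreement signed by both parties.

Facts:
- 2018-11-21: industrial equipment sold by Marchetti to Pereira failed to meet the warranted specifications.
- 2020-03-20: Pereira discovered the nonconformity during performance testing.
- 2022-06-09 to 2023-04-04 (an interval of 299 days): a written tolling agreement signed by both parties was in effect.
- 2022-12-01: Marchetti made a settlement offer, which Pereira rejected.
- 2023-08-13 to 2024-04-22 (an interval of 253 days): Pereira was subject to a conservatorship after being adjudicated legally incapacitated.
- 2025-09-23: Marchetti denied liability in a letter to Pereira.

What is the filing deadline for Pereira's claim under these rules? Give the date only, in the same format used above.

Accrual is tied to discovery, so the period began on 2020-03-20 rather than on 2018-11-21 when the act occurred.
Adding the 54 months base period to 2020-03-20 gives a deadline of 2024-09-20, before any tolling.
Because the written tolling agreement ran from 2022-06-09 to 2023-04-04, the deadline is extended by 299 days to 2025-07-16.
Because the plaintiff's legal incapacity ran from 2023-08-13 to 2024-04-22, the deadline is extended by 253 days to 2026-03-26.
Nothing else in the chronology tolls or restarts the period.

2026-03-26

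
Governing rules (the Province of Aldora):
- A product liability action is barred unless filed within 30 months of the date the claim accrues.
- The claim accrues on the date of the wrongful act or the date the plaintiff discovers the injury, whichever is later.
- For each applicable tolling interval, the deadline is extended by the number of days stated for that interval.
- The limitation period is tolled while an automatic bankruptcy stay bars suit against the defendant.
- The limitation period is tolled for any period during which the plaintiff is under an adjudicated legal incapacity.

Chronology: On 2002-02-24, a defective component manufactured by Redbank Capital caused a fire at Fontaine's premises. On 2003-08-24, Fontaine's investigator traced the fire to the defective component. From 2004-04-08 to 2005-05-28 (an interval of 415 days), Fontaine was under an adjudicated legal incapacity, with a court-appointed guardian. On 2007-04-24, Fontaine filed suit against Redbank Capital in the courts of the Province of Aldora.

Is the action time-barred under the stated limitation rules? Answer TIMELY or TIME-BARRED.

Taking the later of the act (2002-02-24) and discovery (2003-08-24), the claim accrued on 2003-08-24.
Adding the 30 months base period to 2003-08-24 gives a deadline of 2006-02-24, before any tolling.
The plaintiff's legal incapacity from 2004-04-08 to 2005-05-28 tolled the period for 415 days, extending the deadline to 2007-04-15.
Filing on 2007-04-24 missed the 2007-04-15 deadline — the action is time-barred.

TIME-BARRED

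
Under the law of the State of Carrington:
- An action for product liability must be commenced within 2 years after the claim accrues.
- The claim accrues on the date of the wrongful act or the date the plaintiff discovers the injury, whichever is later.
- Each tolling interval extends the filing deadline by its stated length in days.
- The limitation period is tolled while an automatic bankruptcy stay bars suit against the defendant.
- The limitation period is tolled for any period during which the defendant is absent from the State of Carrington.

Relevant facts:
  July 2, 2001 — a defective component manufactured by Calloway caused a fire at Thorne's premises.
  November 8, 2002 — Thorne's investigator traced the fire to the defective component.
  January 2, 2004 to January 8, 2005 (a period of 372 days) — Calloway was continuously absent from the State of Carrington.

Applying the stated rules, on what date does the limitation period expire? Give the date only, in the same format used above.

Because discovery on November 8, 2002 post-dates the July 2, 2001 act, accrual under the later-of rule falls on November 8, 2002.
The untolled deadline — 2 years after November 8, 2002 — is November 8, 2004.
The period was tolled for 372 days by the defendant's absence from the jurisdiction (January 2, 2004 to January 8, 2005), pushing the deadline to November 15, 2005.

November 15, 2005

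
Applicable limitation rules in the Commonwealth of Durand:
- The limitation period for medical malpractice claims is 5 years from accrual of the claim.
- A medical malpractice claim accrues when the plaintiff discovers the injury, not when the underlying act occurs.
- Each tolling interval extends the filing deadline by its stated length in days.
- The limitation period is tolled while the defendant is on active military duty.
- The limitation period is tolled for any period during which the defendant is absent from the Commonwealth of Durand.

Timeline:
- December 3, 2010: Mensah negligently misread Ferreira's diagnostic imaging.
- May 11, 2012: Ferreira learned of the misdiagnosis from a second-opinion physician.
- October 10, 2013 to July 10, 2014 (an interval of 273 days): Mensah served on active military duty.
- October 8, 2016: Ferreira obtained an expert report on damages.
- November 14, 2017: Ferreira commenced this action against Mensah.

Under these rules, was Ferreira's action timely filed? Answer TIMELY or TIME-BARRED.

Accrual is tied to discovery, so the period began on May 11, 2012 rather than on December 3, 2010 when the act occurred.
5 years from May 11, 2012 is May 11, 2017.
The period was tolled for 273 days by the defendant's active military service (October 10, 2013 to July 10, 2014), pushing the deadline to February 8, 2018.
The other events in the timeline have no effect on the limitation period under the stated rules.
Ferreira filed on November 14, 2017, before the February 8, 2018 deadline, so the action is timely.

TIMELY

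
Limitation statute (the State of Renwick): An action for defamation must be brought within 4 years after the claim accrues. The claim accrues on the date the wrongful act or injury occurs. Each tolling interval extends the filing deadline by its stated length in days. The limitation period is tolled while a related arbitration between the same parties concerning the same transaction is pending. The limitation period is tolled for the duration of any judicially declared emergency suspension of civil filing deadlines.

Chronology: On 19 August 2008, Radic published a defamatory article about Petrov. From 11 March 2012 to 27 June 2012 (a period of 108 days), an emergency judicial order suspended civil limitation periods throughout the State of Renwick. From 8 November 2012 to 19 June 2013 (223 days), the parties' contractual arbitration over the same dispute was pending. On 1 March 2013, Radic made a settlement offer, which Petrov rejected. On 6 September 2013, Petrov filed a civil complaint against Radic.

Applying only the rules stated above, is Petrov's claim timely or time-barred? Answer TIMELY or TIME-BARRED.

TIME-BARRED

The claim accrued on 19 August 2008, when the wrongful act occurred.
4 years from 19 August 2008 is 19 August 2012.
The period was tolled for 108 days by the emergency suspension of filing deadlines (11 March 2012 to 27 June 2012), pushing the deadline to 5 December 2012.
The period was tolled for 223 days by the pending related arbitration (8 November 2012 to 19 June 2013), pushing the deadline to 16 July 2013.
None of the other events listed affects the running of the period under the stated rules.
Petrov filed on 6 September 2013, after the 16 July 2013 deadline, so the action is time-barred.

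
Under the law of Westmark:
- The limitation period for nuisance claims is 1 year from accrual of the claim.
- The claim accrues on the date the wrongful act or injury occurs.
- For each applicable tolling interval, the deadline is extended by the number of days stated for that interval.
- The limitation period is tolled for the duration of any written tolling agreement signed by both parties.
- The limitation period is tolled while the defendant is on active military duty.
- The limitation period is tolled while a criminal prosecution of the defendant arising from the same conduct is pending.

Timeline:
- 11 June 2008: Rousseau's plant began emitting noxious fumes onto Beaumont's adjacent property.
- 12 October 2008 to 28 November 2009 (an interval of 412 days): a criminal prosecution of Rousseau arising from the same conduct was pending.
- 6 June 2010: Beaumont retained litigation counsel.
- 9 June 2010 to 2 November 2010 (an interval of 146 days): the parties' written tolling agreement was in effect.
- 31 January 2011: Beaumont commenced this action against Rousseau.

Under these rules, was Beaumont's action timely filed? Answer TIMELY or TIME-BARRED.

TIME-BARRED

The claim accrued on 11 June 2008, when the wrongful act occurred.
The untolled deadline — 1 year after 11 June 2008 — is 11 June 2009.
The pending criminal prosecution from 12 October 2008 to 28 November 2009 tolled the period for 412 days, extending the deadline to 28 July 2010.
The written tolling agreement from 9 June 2010 to 2 November 2010 tolled the period for 146 days, extending the deadline to 21 December 2010.
None of the other events listed affects the running of the period under the stated rules.
The 31 January 2011 filing falls after the 21 December 2010 deadline; the claim is time-barred.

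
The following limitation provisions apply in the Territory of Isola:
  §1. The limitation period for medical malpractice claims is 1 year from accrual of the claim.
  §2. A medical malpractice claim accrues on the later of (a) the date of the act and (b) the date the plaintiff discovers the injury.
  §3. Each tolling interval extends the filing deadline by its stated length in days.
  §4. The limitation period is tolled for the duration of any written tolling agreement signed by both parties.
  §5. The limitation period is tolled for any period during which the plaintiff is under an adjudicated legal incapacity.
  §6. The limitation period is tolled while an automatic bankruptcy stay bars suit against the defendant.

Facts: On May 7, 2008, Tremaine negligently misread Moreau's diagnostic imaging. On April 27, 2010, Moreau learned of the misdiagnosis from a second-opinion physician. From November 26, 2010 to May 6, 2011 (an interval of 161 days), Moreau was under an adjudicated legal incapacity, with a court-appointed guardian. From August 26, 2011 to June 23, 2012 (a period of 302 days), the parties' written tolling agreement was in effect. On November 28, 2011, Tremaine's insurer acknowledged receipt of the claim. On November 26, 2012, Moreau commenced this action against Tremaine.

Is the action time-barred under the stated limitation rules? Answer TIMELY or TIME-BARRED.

TIME-BARRED

The claim accrued on April 27, 2010 — the later of the May 7, 2008 act and the April 27, 2010 discovery.
The untolled deadline — 1 year after April 27, 2010 — is April 27, 2011.
The period was tolled for 161 days by the plaintiff's legal incapacity (November 26, 2010 to May 6, 2011), pushing the deadline to October 5, 2011.
Because the written tolling agreement ran from August 26, 2011 to June 23, 2012, the deadline is extended by 302 days to August 2, 2012.
None of the other events listed affects the running of the period under the stated rules.
The November 26, 2012 filing falls after the August 2, 2012 deadline; the claim is time-barred.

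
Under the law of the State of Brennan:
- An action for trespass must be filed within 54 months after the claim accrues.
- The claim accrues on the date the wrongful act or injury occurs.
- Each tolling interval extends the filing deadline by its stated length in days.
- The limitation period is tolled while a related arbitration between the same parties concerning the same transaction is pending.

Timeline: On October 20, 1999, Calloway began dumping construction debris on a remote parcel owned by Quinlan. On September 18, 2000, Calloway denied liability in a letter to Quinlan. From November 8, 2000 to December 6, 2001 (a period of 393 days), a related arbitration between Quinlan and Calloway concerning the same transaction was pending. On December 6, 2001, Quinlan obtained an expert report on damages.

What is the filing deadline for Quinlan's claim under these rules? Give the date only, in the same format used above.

May 18, 2005

The claim accrued on October 20, 1999, when the wrongful act occurred.
Adding the 54 months base period to October 20, 1999 gives a deadline of April 20, 2004, before any tolling.
The pending related arbitration from November 8, 2000 to December 6, 2001 tolled the period for 393 days, extending the deadline to May 18, 2005.
None of the other events listed affects the running of the period under the stated rules.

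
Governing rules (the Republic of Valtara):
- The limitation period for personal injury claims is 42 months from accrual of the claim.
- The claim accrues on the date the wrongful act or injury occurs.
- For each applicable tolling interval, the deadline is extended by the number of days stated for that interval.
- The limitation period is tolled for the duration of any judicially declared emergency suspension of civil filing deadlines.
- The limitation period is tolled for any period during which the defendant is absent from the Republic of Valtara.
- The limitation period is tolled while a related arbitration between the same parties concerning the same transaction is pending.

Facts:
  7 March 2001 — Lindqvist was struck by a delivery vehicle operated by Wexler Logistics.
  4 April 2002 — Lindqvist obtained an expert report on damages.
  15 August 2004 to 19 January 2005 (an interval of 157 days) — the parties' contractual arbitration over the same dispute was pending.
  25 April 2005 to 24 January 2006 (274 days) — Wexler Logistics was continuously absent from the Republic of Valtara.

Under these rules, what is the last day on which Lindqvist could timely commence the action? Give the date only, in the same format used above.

The limitation period began to run on 7 March 2001.
42 months from 7 March 2001 is 7 September 2004.
Because the pending related arbitration ran from 15 August 2004 to 19 January 2005, the deadline is extended by 157 days to 11 February 2005.
The defendant's absence from the jurisdiction from 25 April 2005 to 24 January 2006 began after the period had already run on 11 February 2005, so it has no tolling effect.
Nothing else in the chronology tolls or restarts the period.

11 February 2005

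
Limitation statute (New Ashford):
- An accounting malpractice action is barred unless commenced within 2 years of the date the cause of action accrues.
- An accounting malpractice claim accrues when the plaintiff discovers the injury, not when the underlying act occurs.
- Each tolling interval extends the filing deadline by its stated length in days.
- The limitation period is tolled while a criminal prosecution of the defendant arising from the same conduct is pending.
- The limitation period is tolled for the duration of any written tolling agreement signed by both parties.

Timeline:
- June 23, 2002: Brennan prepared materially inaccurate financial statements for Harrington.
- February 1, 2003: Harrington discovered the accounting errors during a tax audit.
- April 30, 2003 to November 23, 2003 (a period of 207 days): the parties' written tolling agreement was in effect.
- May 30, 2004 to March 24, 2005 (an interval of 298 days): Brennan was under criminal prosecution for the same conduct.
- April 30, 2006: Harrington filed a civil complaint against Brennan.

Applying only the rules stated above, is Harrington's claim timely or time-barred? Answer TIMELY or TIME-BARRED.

TIMELY

Accrual is tied to discovery, so the period began on February 1, 2003 rather than on June 23, 2002 when the act occurred.
Adding the 2 years base period to February 1, 2003 gives a deadline of February 1, 2005, before any tolling.
The written tolling agreement from April 30, 2003 to November 23, 2003 tolled the period for 207 days, extending the deadline to August 27, 2005.
The period was tolled for 298 days by the pending criminal prosecution (May 30, 2004 to March 24, 2005), pushing the deadline to June 21, 2006.
The April 30, 2006 filing precedes the June 21, 2006 deadline; the claim is timely.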